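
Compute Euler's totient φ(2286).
φ is multiplicative, with φ(p^e) = p^e − p^(e−1). Factorise 2286 = 2 · 3^2 · 127. Then
  φ(2286) = (2 − 1) · (3^2 − 3^1) · (127 − 1) = 1 · 6 · 126 = 756.

Final answer: φ(2286) = 756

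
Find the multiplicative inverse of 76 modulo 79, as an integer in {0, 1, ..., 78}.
76^(−1) ≡ 26 (mod 79)

Apply the extended Euclidean algorithm to (79, 76), tracking rows (r, s, t) with s·79 + t·76 = r. Each division r_prev = q·r_cur + r_new produces the new row as (previous row) − q·(current row):
  row A: (79, 1, 0)   [1·79 + 0·76 = 79]
  row B: (76, 0, 1)   [0·79 + 1·76 = 76]
  79 = 1·76 + 3   → row C = row A − 1·row B = (3, 1, −1)   [check: 1·79 − 1·76 = 3]
  76 = 25·3 + 1   → row D = row B − 25·row C = (1, −25, 26)   [check: −25·79 + 26·76 = 1]
  3 = 3·1 + 0   → remainder 0, stop. gcd = 1 (last nonzero row D).
The gcd is 1, so 76 is invertible mod 79. The last nonzero row gives −25·79 + 26·76 = 1, so t = 26. So 76^(−1) ≡ 26 (mod 79). Verify: 76 · 26 = 1976 ≡ 1 (mod 79). ✓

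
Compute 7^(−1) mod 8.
7^(−1) ≡ 7 (mod 8)

Apply the extended Euclidean algorithm to (8, 7), tracking rows (r, s, t) with s·8 + t·7 = r. Each division r_prev = q·r_cur + r_new produces the new row as (previous row) − q·(current row):
  row A: (8, 1, 0)   [1·8 + 0·7 = 8]
  row B: (7, 0, 1)   [0·8 + 1·7 = 7]
  8 = 1·7 + 1   → row C = row A − 1·row B = (1, 1, −1)   [check: 1·8 − 1·7 = 1]
  7 = 7·1 + 0   → remainder 0, stop. gcd = 1 (last nonzero row C).
The gcd is 1, so 7 is invertible mod 8. The last nonzero row gives 1·8 − 1·7 = 1, so t = −1. So 7^(−1) ≡ −1 ≡ 7 (mod 8). Verify: 7 · 7 = 49 ≡ 1 (mod 8). ✓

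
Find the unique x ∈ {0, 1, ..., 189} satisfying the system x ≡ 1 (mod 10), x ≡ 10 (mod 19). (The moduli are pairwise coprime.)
The moduli 10, 19 are pairwise coprime, so by the CRT there is a unique solution mod 10·19 = 190.
Solve by successive substitution. Start with x ≡ 1 (mod 10).
  Combine with x ≡ 10 (mod 19): write x = 1 + 10·t and require 1 + 10·t ≡ 10 (mod 19), i.e. 10·t ≡ 10 − 1 ≡ 9 (mod 19). Since 10^(−1) ≡ 2 (mod 19), t ≡ 2·9 ≡ 18 (mod 19). So x ≡ 1 + 10·18 = 181 (mod 190).
Unique solution in [0, 190): x = 181.

Final answer: x ≡ 181 (mod 190); the representative in [0, 190) is 181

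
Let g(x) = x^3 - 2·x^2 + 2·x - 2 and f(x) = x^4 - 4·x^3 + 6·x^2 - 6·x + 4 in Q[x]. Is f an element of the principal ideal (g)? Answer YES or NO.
YES

In Q[x] the ideal (g) consists of all multiples of g, so f ∈ (g) iff g | f, i.e. iff the remainder of f on division by g is 0. Divide f by g (g is monic, so eliminate the leading term of the running remainder at each step):
  leading term x^4: subtract (x)·g(x) = x^4 - 2·x^3 + 2·x^2 - 2·x, leaving -2·x^3 + 4·x^2 - 4·x + 4
  leading term -2·x^3: subtract (-2)·g(x) = -2·x^3 + 4·x^2 - 4·x + 4, leaving 0
The remainder is 0, so f(x) = g(x) · h(x) with h(x) = x - 2. Hence g | f, i.e. f ∈ (g).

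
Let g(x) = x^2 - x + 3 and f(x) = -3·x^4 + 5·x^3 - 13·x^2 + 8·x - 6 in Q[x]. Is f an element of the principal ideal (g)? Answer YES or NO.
YES

In Q[x] the ideal (g) consists of all multiples of g, so f ∈ (g) iff g | f, i.e. iff the remainder of f on division by g is 0. Divide f by g (g is monic, so eliminate the leading term of the running remainder at each step):
  leading term -3·x^4: subtract (-3·x^2)·g(x) = -3·x^4 + 3·x^3 - 9·x^2, leaving 2·x^3 - 4·x^2 + 8·x - 6
  leading term 2·x^3: subtract (2·x)·g(x) = 2·x^3 - 2·x^2 + 6·x, leaving -2·x^2 + 2·x - 6
  leading term -2·x^2: subtract (-2)·g(x) = -2·x^2 + 2·x - 6, leaving 0
The remainder is 0, so f(x) = g(x) · h(x) with h(x) = -3·x^2 + 2·x - 2. Hence g | f, i.e. f ∈ (g).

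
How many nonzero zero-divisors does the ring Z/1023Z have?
Z/1023Z has 422 nonzero zero-divisors

In Z/1023Z each nonzero element is either a unit (gcd with 1023 is 1) or a zero-divisor (gcd > 1). The number of units is φ(1023): factorise 1023 = 3 · 11 · 31, so φ(1023) = (3 − 1) · (11 − 1) · (31 − 1) = 2 · 10 · 30 = 600. The nonzero elements number 1023 − 1 = 1022. Hence the nonzero zero-divisors number 1022 − 600 = 422.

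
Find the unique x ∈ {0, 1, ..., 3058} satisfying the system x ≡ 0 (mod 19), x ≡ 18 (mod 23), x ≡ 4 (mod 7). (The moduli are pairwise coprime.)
x ≡ 2755 (mod 3059); the representative in [0, 3059) is 2755

The moduli 19, 23, 7 are pairwise coprime, so by the CRT there is a unique solution mod 19·23·7 = 3059.
Solve by successive substitution. Start with x ≡ 0 (mod 19).
  Combine with x ≡ 18 (mod 23): write x = 19·t and require 19·t ≡ 18 (mod 23). Since 19^(−1) ≡ 17 (mod 23), t ≡ 17·18 ≡ 7 (mod 23). So x ≡ 19·7 = 133 (mod 437).
  Combine with x ≡ 4 (mod 7): write x = 133 + 437·t and require 133 + 437·t ≡ 4 (mod 7), i.e. 437·t ≡ 4 − 133 ≡ 4 (mod 7). Since 437^(−1) ≡ 5 (mod 7) (437 ≡ 3 (mod 7)), t ≡ 5·4 ≡ 6 (mod 7). So x ≡ 133 + 437·6 = 2755 (mod 3059).
Unique solution in [0, 3059): x = 2755.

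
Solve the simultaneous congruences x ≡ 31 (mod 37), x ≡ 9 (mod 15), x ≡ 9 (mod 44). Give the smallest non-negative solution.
The moduli 37, 15, 44 are pairwise coprime, so by the CRT there is a unique solution mod 37·15·44 = 24420.
Solve by successive substitution. Start with x ≡ 31 (mod 37).
  Combine with x ≡ 9 (mod 15): write x = 31 + 37·t and require 31 + 37·t ≡ 9 (mod 15), i.e. 37·t ≡ 9 − 31 ≡ 8 (mod 15). Since 37^(−1) ≡ 13 (mod 15) (37 ≡ 7 (mod 15)), t ≡ 13·8 ≡ 14 (mod 15). So x ≡ 31 + 37·14 = 549 (mod 555).
  Combine with x ≡ 9 (mod 44): write x = 549 + 555·t and require 549 + 555·t ≡ 9 (mod 44), i.e. 555·t ≡ 9 − 549 ≡ 32 (mod 44). Since 555^(−1) ≡ 31 (mod 44) (555 ≡ 27 (mod 44)), t ≡ 31·32 ≡ 24 (mod 44). So x ≡ 549 + 555·24 = 13869 (mod 24420).
Unique solution in [0, 24420): x = 13869.

Final answer: x ≡ 13869 (mod 24420); the representative in [0, 24420) is 13869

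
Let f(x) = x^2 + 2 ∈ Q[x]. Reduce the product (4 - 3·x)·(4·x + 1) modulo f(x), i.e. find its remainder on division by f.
a · b ≡ 13·x + 28 (mod f(x))

First multiply in Q[x] without reducing: a · b = -12·x^2 + 13·x + 4. Now divide by f(x) = x^2 + 2, eliminating the leading term at each step:
  leading term -12·x^2: subtract (-12)·f(x) = -12·x^2 - 24, leaving 13·x + 28
The degree is now < 2, so this is the remainder. Hence a · b ≡ 13·x + 28 in Q[x]/(f).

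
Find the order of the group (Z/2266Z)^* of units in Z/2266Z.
|(Z/2266Z)^*| = 1020

(Z/2266Z)^* consists of the classes a with gcd(a, 2266) = 1, so its order is φ(2266). φ is multiplicative, with φ(p^e) = p^e − p^(e−1). Factorise 2266 = 2 · 11 · 103. Then
  φ(2266) = (2 − 1) · (11 − 1) · (103 − 1) = 1 · 10 · 102 = 1020.
Thus |(Z/2266Z)^*| = 1020.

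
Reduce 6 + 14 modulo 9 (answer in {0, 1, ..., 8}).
2

Reduce the summands first: 14 ≡ 5 (mod 9), so 6 + 14 ≡ 6 + 5 (mod 9). 6 + 5 = 11; 11 = 1·9 + 2, so (6 + 14) mod 9 = 2.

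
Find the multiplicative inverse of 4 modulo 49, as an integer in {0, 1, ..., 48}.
Apply the extended Euclidean algorithm to (49, 4), tracking rows (r, s, t) with s·49 + t·4 = r. Each division r_prev = q·r_cur + r_new produces the new row as (previous row) − q·(current row):
  row A: (49, 1, 0)   [1·49 + 0·4 = 49]
  row B: (4, 0, 1)   [0·49 + 1·4 = 4]
  49 = 12·4 + 1   → row C = row A − 12·row B = (1, 1, −12)   [check: 1·49 − 12·4 = 1]
  4 = 4·1 + 0   → remainder 0, stop. gcd = 1 (last nonzero row C).
The gcd is 1, so 4 is invertible mod 49. The last nonzero row gives 1·49 − 12·4 = 1, so t = −12. So 4^(−1) ≡ −12 ≡ 37 (mod 49). Verify: 4 · 37 = 148 ≡ 1 (mod 49). ✓

Final answer: 4^(−1) ≡ 37 (mod 49)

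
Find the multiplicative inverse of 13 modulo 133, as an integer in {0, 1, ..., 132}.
Apply the extended Euclidean algorithm to (133, 13), tracking rows (r, s, t) with s·133 + t·13 = r. Each division r_prev = q·r_cur + r_new produces the new row as (previous row) − q·(current row):
  row A: (133, 1, 0)   [1·133 + 0·13 = 133]
  row B: (13, 0, 1)   [0·133 + 1·13 = 13]
  133 = 10·13 + 3   → row C = row A − 10·row B = (3, 1, −10)   [check: 1·133 − 10·13 = 3]
  13 = 4·3 + 1   → row D = row B − 4·row C = (1, −4, 41)   [check: −4·133 + 41·13 = 1]
  3 = 3·1 + 0   → remainder 0, stop. gcd = 1 (last nonzero row D).
The gcd is 1, so 13 is invertible mod 133. The last nonzero row gives −4·133 + 41·13 = 1, so t = 41. So 13^(−1) ≡ 41 (mod 133). Verify: 13 · 41 = 533 ≡ 1 (mod 133). ✓

Final answer: 13^(−1) ≡ 41 (mod 133)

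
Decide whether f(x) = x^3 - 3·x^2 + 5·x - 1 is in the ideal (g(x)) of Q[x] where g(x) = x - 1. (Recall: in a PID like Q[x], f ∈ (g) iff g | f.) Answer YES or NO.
In Q[x] the ideal (g) consists of all multiples of g, so f ∈ (g) iff g | f, i.e. iff the remainder of f on division by g is 0. Divide f by g (g is monic, so eliminate the leading term of the running remainder at each step):
  leading term x^3: subtract (x^2)·g(x) = x^3 - x^2, leaving -2·x^2 + 5·x - 1
  leading term -2·x^2: subtract (-2·x)·g(x) = -2·x^2 + 2·x, leaving 3·x - 1
  leading term 3·x: subtract (3)·g(x) = 3·x - 3, leaving 2
The remainder r(x) = 2 ≠ 0 (and deg r < deg g), so g ∤ f, i.e. f ∉ (g).

Final answer: NO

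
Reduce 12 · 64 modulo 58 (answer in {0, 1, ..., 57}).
Reduce the factors first: 64 ≡ 6 (mod 58), so 12 · 64 ≡ 12 · 6 (mod 58). 12 · 6 = 72. Dividing by 58: 72 = 1·58 + 14. So (12 · 64) mod 58 = 14.

Final answer: 14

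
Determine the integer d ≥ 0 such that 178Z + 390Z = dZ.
(178, 390) = (2); d = 2

In the PID Z, (a, b) is generated by gcd(a, b). Compute gcd(390, 178) with the extended Euclidean algorithm, tracking rows (r, s, t) with s·390 + t·178 = r:
  row A: (390, 1, 0)   [1·390 + 0·178 = 390]
  row B: (178, 0, 1)   [0·390 + 1·178 = 178]
  390 = 2·178 + 34   → row C = row A − 2·row B = (34, 1, −2)   [check: 1·390 − 2·178 = 34]
  178 = 5·34 + 8   → row D = row B − 5·row C = (8, −5, 11)   [check: −5·390 + 11·178 = 8]
  34 = 4·8 + 2   → row E = row C − 4·row D = (2, 21, −46)   [check: 21·390 − 46·178 = 2]
  8 = 4·2 + 0   → remainder 0, stop. gcd = 2 (last nonzero row E).
So gcd(178, 390) = 2, with Bézout identity 21·390 − 46·178 = 2. Containment (⊇): the Bézout identity exhibits 2 as an element of (178, 390), giving (2) ⊆ (178, 390). Containment (⊆): since 2 | 178 and 2 | 390 (178 = 2·89, 390 = 2·195), every Z-linear combination of 178 and 390 is divisible by 2, so (178, 390) ⊆ (2). Therefore (178, 390) = (2), d = 2.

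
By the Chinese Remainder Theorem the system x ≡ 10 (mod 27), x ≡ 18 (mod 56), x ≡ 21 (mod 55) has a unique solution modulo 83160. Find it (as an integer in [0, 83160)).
x ≡ 61786 (mod 83160); the representative in [0, 83160) is 61786

The moduli 27, 56, 55 are pairwise coprime, so by the CRT there is a unique solution mod 27·56·55 = 83160.
Solve by successive substitution. Start with x ≡ 10 (mod 27).
  Combine with x ≡ 18 (mod 56): write x = 10 + 27·t and require 10 + 27·t ≡ 18 (mod 56), i.e. 27·t ≡ 18 − 10 ≡ 8 (mod 56). Since 27^(−1) ≡ 27 (mod 56), t ≡ 27·8 ≡ 48 (mod 56). So x ≡ 10 + 27·48 = 1306 (mod 1512).
  Combine with x ≡ 21 (mod 55): write x = 1306 + 1512·t and require 1306 + 1512·t ≡ 21 (mod 55), i.e. 1512·t ≡ 21 − 1306 ≡ 35 (mod 55). Since 1512^(−1) ≡ 53 (mod 55) (1512 ≡ 27 (mod 55)), t ≡ 53·35 ≡ 40 (mod 55). So x ≡ 1306 + 1512·40 = 61786 (mod 83160).
Unique solution in [0, 83160): x = 61786.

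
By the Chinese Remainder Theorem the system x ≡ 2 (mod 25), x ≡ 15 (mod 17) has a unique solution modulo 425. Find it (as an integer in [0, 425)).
The moduli 25, 17 are pairwise coprime, so by the CRT there is a unique solution mod 25·17 = 425.
Solve by successive substitution. Start with x ≡ 2 (mod 25).
  Combine with x ≡ 15 (mod 17): write x = 2 + 25·t and require 2 + 25·t ≡ 15 (mod 17), i.e. 25·t ≡ 15 − 2 ≡ 13 (mod 17). Since 25^(−1) ≡ 15 (mod 17) (25 ≡ 8 (mod 17)), t ≡ 15·13 ≡ 8 (mod 17). So x ≡ 2 + 25·8 = 202 (mod 425).
Unique solution in [0, 425): x = 202.

Final answer: x ≡ 202 (mod 425); the representative in [0, 425) is 202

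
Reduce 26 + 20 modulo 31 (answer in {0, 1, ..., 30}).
Both summands are already reduced mod 31. 26 + 20 = 46; 46 = 1·31 + 15, so (26 + 20) mod 31 = 15.

Final answer: 15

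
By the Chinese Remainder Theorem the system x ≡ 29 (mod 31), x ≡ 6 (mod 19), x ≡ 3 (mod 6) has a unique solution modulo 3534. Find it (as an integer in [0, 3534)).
The moduli 31, 19, 6 are pairwise coprime, so by the CRT there is a unique solution mod 31·19·6 = 3534.
Solve by successive substitution. Start with x ≡ 29 (mod 31).
  Combine with x ≡ 6 (mod 19): write x = 29 + 31·t and require 29 + 31·t ≡ 6 (mod 19), i.e. 31·t ≡ 6 − 29 ≡ 15 (mod 19). Since 31^(−1) ≡ 8 (mod 19) (31 ≡ 12 (mod 19)), t ≡ 8·15 ≡ 6 (mod 19). So x ≡ 29 + 31·6 = 215 (mod 589).
  Combine with x ≡ 3 (mod 6): write x = 215 + 589·t and require 215 + 589·t ≡ 3 (mod 6), i.e. 589·t ≡ 3 − 215 ≡ 4 (mod 6). Since 589^(−1) ≡ 1 (mod 6) (589 ≡ 1 (mod 6)), t ≡ 1·4 ≡ 4 (mod 6). So x ≡ 215 + 589·4 = 2571 (mod 3534).
Unique solution in [0, 3534): x = 2571.

Final answer: x ≡ 2571 (mod 3534); the representative in [0, 3534) is 2571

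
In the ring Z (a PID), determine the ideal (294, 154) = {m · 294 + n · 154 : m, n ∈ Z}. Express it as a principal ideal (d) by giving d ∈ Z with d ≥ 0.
In the PID Z, (a, b) is generated by gcd(a, b). Compute gcd(294, 154) with the extended Euclidean algorithm, tracking rows (r, s, t) with s·294 + t·154 = r:
  row A: (294, 1, 0)   [1·294 + 0·154 = 294]
  row B: (154, 0, 1)   [0·294 + 1·154 = 154]
  294 = 1·154 + 140   → row C = row A − 1·row B = (140, 1, −1)   [check: 1·294 − 1·154 = 140]
  154 = 1·140 + 14   → row D = row B − 1·row C = (14, −1, 2)   [check: −1·294 + 2·154 = 14]
  140 = 10·14 + 0   → remainder 0, stop. gcd = 14 (last nonzero row D).
So gcd(294, 154) = 14, with Bézout identity −1·294 + 2·154 = 14. Containment (⊇): the Bézout identity exhibits 14 as an element of (294, 154), giving (14) ⊆ (294, 154). Containment (⊆): since 14 | 294 and 14 | 154 (294 = 14·21, 154 = 14·11), every Z-linear combination of 294 and 154 is divisible by 14, so (294, 154) ⊆ (14). Therefore (294, 154) = (14), d = 14.

Final answer: (294, 154) = (14); d = 14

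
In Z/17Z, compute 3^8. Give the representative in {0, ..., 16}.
Use repeated squaring. Binary(8) = 1000. Walk through the bits of the exponent 8 left-to-right: at each bit after the leading one, square the running value, then multiply by 3 if the bit is 1 (always reducing mod 17):
  bit 1 = 1 (leading): start with 3.
  bit 2 = 0: square 3^2 = 9 (mod 17).
  bit 3 = 0: square 9^2 = 81 ≡ 13 (mod 17).
  bit 4 = 0: square 13^2 = 169 ≡ 16 (mod 17).
Final value: 3^8 ≡ 16 (mod 17).

Final answer: 16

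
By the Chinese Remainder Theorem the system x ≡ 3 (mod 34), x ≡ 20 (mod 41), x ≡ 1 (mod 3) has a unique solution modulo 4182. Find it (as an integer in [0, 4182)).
x ≡ 3505 (mod 4182); the representative in [0, 4182) is 3505

The moduli 34, 41, 3 are pairwise coprime, so by the CRT there is a unique solution mod 34·41·3 = 4182.
Solve by successive substitution. Start with x ≡ 3 (mod 34).
  Combine with x ≡ 20 (mod 41): write x = 3 + 34·t and require 3 + 34·t ≡ 20 (mod 41), i.e. 34·t ≡ 20 − 3 ≡ 17 (mod 41). Since 34^(−1) ≡ 35 (mod 41), t ≡ 35·17 ≡ 21 (mod 41). So x ≡ 3 + 34·21 = 717 (mod 1394).
  Combine with x ≡ 1 (mod 3): write x = 717 + 1394·t and require 717 + 1394·t ≡ 1 (mod 3), i.e. 1394·t ≡ 1 − 717 ≡ 1 (mod 3). Since 1394^(−1) ≡ 2 (mod 3) (1394 ≡ 2 (mod 3)), t ≡ 2·1 ≡ 2 (mod 3). So x ≡ 717 + 1394·2 = 3505 (mod 4182).
Unique solution in [0, 4182): x = 3505.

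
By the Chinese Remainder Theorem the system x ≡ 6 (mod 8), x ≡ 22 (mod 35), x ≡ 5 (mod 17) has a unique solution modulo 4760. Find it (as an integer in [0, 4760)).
The moduli 8, 35, 17 are pairwise coprime, so by the CRT there is a unique solution mod 8·35·17 = 4760.
Solve by successive substitution. Start with x ≡ 6 (mod 8).
  Combine with x ≡ 22 (mod 35): write x = 6 + 8·t and require 6 + 8·t ≡ 22 (mod 35), i.e. 8·t ≡ 22 − 6 ≡ 16 (mod 35). Since 8^(−1) ≡ 22 (mod 35), t ≡ 22·16 ≡ 2 (mod 35). So x ≡ 6 + 8·2 = 22 (mod 280).
  Combine with x ≡ 5 (mod 17): write x = 22 + 280·t and require 22 + 280·t ≡ 5 (mod 17), i.e. 280·t ≡ 5 − 22 ≡ 0 (mod 17). Since 280^(−1) ≡ 15 (mod 17) (280 ≡ 8 (mod 17)), t ≡ 15·0 ≡ 0 (mod 17). So x ≡ 22 + 280·0 = 22 (mod 4760).
Unique solution in [0, 4760): x = 22.

Final answer: x ≡ 22 (mod 4760); the representative in [0, 4760) is 22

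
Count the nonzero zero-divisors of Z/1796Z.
In Z/1796Z each nonzero element is either a unit (gcd with 1796 is 1) or a zero-divisor (gcd > 1). The number of units is φ(1796): factorise 1796 = 2^2 · 449, so φ(1796) = (2^2 − 2^1) · (449 − 1) = 2 · 448 = 896. The nonzero elements number 1796 − 1 = 1795. Hence the nonzero zero-divisors number 1795 − 896 = 899.

Final answer: Z/1796Z has 899 nonzero zero-divisors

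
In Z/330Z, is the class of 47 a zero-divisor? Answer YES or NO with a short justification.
gcd(47, 330) = 1, so 47 is a unit in Z/330Z (it has a multiplicative inverse). A unit cannot be a zero-divisor: if 47·b ≡ 0 then multiplying both sides by 47^(−1) gives b ≡ 0. So 47 is not a zero-divisor.

Final answer: NO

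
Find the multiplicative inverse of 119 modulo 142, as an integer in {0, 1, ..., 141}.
119^(−1) ≡ 37 (mod 142)

Apply the extended Euclidean algorithm to (142, 119), tracking rows (r, s, t) with s·142 + t·119 = r. Each division r_prev = q·r_cur + r_new produces the new row as (previous row) − q·(current row):
  row A: (142, 1, 0)   [1·142 + 0·119 = 142]
  row B: (119, 0, 1)   [0·142 + 1·119 = 119]
  142 = 1·119 + 23   → row C = row A − 1·row B = (23, 1, −1)   [check: 1·142 − 1·119 = 23]
  119 = 5·23 + 4   → row D = row B − 5·row C = (4, −5, 6)   [check: −5·142 + 6·119 = 4]
  23 = 5·4 + 3   → row E = row C − 5·row D = (3, 26, −31)   [check: 26·142 − 31·119 = 3]
  4 = 1·3 + 1   → row F = row D − 1·row E = (1, −31, 37)   [check: −31·142 + 37·119 = 1]
  3 = 3·1 + 0   → remainder 0, stop. gcd = 1 (last nonzero row F).
The gcd is 1, so 119 is invertible mod 142. The last nonzero row gives −31·142 + 37·119 = 1, so t = 37. So 119^(−1) ≡ 37 (mod 142). Verify: 119 · 37 = 4403 ≡ 1 (mod 142). ✓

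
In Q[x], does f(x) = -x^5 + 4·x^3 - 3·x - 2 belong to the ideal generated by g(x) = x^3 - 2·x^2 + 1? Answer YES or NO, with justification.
In Q[x] the ideal (g) consists of all multiples of g, so f ∈ (g) iff g | f, i.e. iff the remainder of f on division by g is 0. Divide f by g (g is monic, so eliminate the leading term of the running remainder at each step):
  leading term -x^5: subtract (-x^2)·g(x) = -x^5 + 2·x^4 - x^2, leaving -2·x^4 + 4·x^3 + x^2 - 3·x - 2
  leading term -2·x^4: subtract (-2·x)·g(x) = -2·x^4 + 4·x^3 - 2·x, leaving x^2 - x - 2
The remainder r(x) = x^2 - x - 2 ≠ 0 (and deg r < deg g), so g ∤ f, i.e. f ∉ (g).

Final answer: NO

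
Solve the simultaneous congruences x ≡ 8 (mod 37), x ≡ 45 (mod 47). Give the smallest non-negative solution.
x ≡ 45 (mod 1739); the representative in [0, 1739) is 45

The moduli 37, 47 are pairwise coprime, so by the CRT there is a unique solution mod 37·47 = 1739.
Solve by successive substitution. Start with x ≡ 8 (mod 37).
  Combine with x ≡ 45 (mod 47): write x = 8 + 37·t and require 8 + 37·t ≡ 45 (mod 47), i.e. 37·t ≡ 45 − 8 ≡ 37 (mod 47). Since 37^(−1) ≡ 14 (mod 47), t ≡ 14·37 ≡ 1 (mod 47). So x ≡ 8 + 37·1 = 45 (mod 1739).
Unique solution in [0, 1739): x = 45.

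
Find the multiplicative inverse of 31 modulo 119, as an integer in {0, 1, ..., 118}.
31^(−1) ≡ 96 (mod 119)

Apply the extended Euclidean algorithm to (119, 31), tracking rows (r, s, t) with s·119 + t·31 = r. Each division r_prev = q·r_cur + r_new produces the new row as (previous row) − q·(current row):
  row A: (119, 1, 0)   [1·119 + 0·31 = 119]
  row B: (31, 0, 1)   [0·119 + 1·31 = 31]
  119 = 3·31 + 26   → row C = row A − 3·row B = (26, 1, −3)   [check: 1·119 − 3·31 = 26]
  31 = 1·26 + 5   → row D = row B − 1·row C = (5, −1, 4)   [check: −1·119 + 4·31 = 5]
  26 = 5·5 + 1   → row E = row C − 5·row D = (1, 6, −23)   [check: 6·119 − 23·31 = 1]
  5 = 5·1 + 0   → remainder 0, stop. gcd = 1 (last nonzero row E).
The gcd is 1, so 31 is invertible mod 119. The last nonzero row gives 6·119 − 23·31 = 1, so t = −23. So 31^(−1) ≡ −23 ≡ 96 (mod 119). Verify: 31 · 96 = 2976 ≡ 1 (mod 119). ✓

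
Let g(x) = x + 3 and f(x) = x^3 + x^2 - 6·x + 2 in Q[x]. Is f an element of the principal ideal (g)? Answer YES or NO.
NO

In Q[x] the ideal (g) consists of all multiples of g, so f ∈ (g) iff g | f, i.e. iff the remainder of f on division by g is 0. Divide f by g (g is monic, so eliminate the leading term of the running remainder at each step):
  leading term x^3: subtract (x^2)·g(x) = x^3 + 3·x^2, leaving -2·x^2 - 6·x + 2
  leading term -2·x^2: subtract (-2·x)·g(x) = -2·x^2 - 6·x, leaving 2
The remainder r(x) = 2 ≠ 0 (and deg r < deg g), so g ∤ f, i.e. f ∉ (g).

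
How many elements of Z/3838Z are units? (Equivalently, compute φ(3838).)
An element a ∈ Z/3838Z is a unit iff gcd(a, 3838) = 1, so the number of units is φ(3838). φ is multiplicative, with φ(p^e) = p^e − p^(e−1). Factorise 3838 = 2 · 19 · 101. Then
  φ(3838) = (2 − 1) · (19 − 1) · (101 − 1) = 1 · 18 · 100 = 1800.

Final answer: Z/3838Z has φ(3838) = 1800 units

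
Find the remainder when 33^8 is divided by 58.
Use repeated squaring. Binary(8) = 1000. Walk through the bits of the exponent 8 left-to-right: at each bit after the leading one, square the running value, then multiply by 33 if the bit is 1 (always reducing mod 58):
  bit 1 = 1 (leading): start with 33.
  bit 2 = 0: square 33^2 = 1089 ≡ 45 (mod 58).
  bit 3 = 0: square 45^2 = 2025 ≡ 53 (mod 58).
  bit 4 = 0: square 53^2 = 2809 ≡ 25 (mod 58).
Final value: 33^8 ≡ 25 (mod 58).

Final answer: 25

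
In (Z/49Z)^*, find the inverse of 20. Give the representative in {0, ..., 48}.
Apply the extended Euclidean algorithm to (49, 20), tracking rows (r, s, t) with s·49 + t·20 = r. Each division r_prev = q·r_cur + r_new produces the new row as (previous row) − q·(current row):
  row A: (49, 1, 0)   [1·49 + 0·20 = 49]
  row B: (20, 0, 1)   [0·49 + 1·20 = 20]
  49 = 2·20 + 9   → row C = row A − 2·row B = (9, 1, −2)   [check: 1·49 − 2·20 = 9]
  20 = 2·9 + 2   → row D = row B − 2·row C = (2, −2, 5)   [check: −2·49 + 5·20 = 2]
  9 = 4·2 + 1   → row E = row C − 4·row D = (1, 9, −22)   [check: 9·49 − 22·20 = 1]
  2 = 2·1 + 0   → remainder 0, stop. gcd = 1 (last nonzero row E).
The gcd is 1, so 20 is invertible mod 49. The last nonzero row gives 9·49 − 22·20 = 1, so t = −22. So 20^(−1) ≡ −22 ≡ 27 (mod 49). Verify: 20 · 27 = 540 ≡ 1 (mod 49). ✓

Final answer: 20^(−1) ≡ 27 (mod 49)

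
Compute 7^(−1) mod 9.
Apply the extended Euclidean algorithm to (9, 7), tracking rows (r, s, t) with s·9 + t·7 = r. Each division r_prev = q·r_cur + r_new produces the new row as (previous row) − q·(current row):
  row A: (9, 1, 0)   [1·9 + 0·7 = 9]
  row B: (7, 0, 1)   [0·9 + 1·7 = 7]
  9 = 1·7 + 2   → row C = row A − 1·row B = (2, 1, −1)   [check: 1·9 − 1·7 = 2]
  7 = 3·2 + 1   → row D = row B − 3·row C = (1, −3, 4)   [check: −3·9 + 4·7 = 1]
  2 = 2·1 + 0   → remainder 0, stop. gcd = 1 (last nonzero row D).
The gcd is 1, so 7 is invertible mod 9. The last nonzero row gives −3·9 + 4·7 = 1, so t = 4. So 7^(−1) ≡ 4 (mod 9). Verify: 7 · 4 = 28 ≡ 1 (mod 9). ✓

Final answer: 7^(−1) ≡ 4 (mod 9)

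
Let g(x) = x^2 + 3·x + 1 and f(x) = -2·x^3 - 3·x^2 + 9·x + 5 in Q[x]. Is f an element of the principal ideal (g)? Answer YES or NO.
In Q[x] the ideal (g) consists of all multiples of g, so f ∈ (g) iff g | f, i.e. iff the remainder of f on division by g is 0. Divide f by g (g is monic, so eliminate the leading term of the running remainder at each step):
  leading term -2·x^3: subtract (-2·x)·g(x) = -2·x^3 - 6·x^2 - 2·x, leaving 3·x^2 + 11·x + 5
  leading term 3·x^2: subtract (3)·g(x) = 3·x^2 + 9·x + 3, leaving 2·x + 2
The remainder r(x) = 2·x + 2 ≠ 0 (and deg r < deg g), so g ∤ f, i.e. f ∉ (g).

Final answer: NO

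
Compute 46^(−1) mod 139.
46^(−1) ≡ 136 (mod 139)

Apply the extended Euclidean algorithm to (139, 46), tracking rows (r, s, t) with s·139 + t·46 = r. Each division r_prev = q·r_cur + r_new produces the new row as (previous row) − q·(current row):
  row A: (139, 1, 0)   [1·139 + 0·46 = 139]
  row B: (46, 0, 1)   [0·139 + 1·46 = 46]
  139 = 3·46 + 1   → row C = row A − 3·row B = (1, 1, −3)   [check: 1·139 − 3·46 = 1]
  46 = 46·1 + 0   → remainder 0, stop. gcd = 1 (last nonzero row C).
The gcd is 1, so 46 is invertible mod 139. The last nonzero row gives 1·139 − 3·46 = 1, so t = −3. So 46^(−1) ≡ −3 ≡ 136 (mod 139). Verify: 46 · 136 = 6256 ≡ 1 (mod 139). ✓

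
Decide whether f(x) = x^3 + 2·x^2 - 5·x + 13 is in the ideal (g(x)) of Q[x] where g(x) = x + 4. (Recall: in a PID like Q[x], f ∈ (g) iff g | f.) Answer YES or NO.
NO

In Q[x] the ideal (g) consists of all multiples of g, so f ∈ (g) iff g | f, i.e. iff the remainder of f on division by g is 0. Divide f by g (g is monic, so eliminate the leading term of the running remainder at each step):
  leading term x^3: subtract (x^2)·g(x) = x^3 + 4·x^2, leaving -2·x^2 - 5·x + 13
  leading term -2·x^2: subtract (-2·x)·g(x) = -2·x^2 - 8·x, leaving 3·x + 13
  leading term 3·x: subtract (3)·g(x) = 3·x + 12, leaving 1
The remainder r(x) = 1 ≠ 0 (and deg r < deg g), so g ∤ f, i.e. f ∉ (g).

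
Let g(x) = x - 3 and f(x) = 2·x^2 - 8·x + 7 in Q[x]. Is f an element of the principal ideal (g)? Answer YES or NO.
NO

In Q[x] the ideal (g) consists of all multiples of g, so f ∈ (g) iff g | f, i.e. iff the remainder of f on division by g is 0. Divide f by g (g is monic, so eliminate the leading term of the running remainder at each step):
  leading term 2·x^2: subtract (2·x)·g(x) = 2·x^2 - 6·x, leaving 7 - 2·x
  leading term -2·x: subtract (-2)·g(x) = 6 - 2·x, leaving 1
The remainder r(x) = 1 ≠ 0 (and deg r < deg g), so g ∤ f, i.e. f ∉ (g).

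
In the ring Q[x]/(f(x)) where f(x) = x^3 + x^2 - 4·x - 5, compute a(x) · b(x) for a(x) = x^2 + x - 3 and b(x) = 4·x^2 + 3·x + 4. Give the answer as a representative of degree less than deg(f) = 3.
First multiply in Q[x] without reducing: a · b = 4·x^4 + 7·x^3 - 5·x^2 - 5·x - 12. Now divide by f(x) = x^3 + x^2 - 4·x - 5, eliminating the leading term at each step:
  leading term 4·x^4: subtract (4·x)·f(x) = 4·x^4 + 4·x^3 - 16·x^2 - 20·x, leaving 3·x^3 + 11·x^2 + 15·x - 12
  leading term 3·x^3: subtract (3)·f(x) = 3·x^3 + 3·x^2 - 12·x - 15, leaving 8·x^2 + 27·x + 3
The degree is now < 3, so this is the remainder. Hence a · b ≡ 8·x^2 + 27·x + 3 in Q[x]/(f).

Final answer: a · b ≡ 8·x^2 + 27·x + 3 (mod f(x))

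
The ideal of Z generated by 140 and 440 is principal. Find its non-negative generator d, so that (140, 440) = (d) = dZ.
(140, 440) = (20); d = 20

In the PID Z, (a, b) is generated by gcd(a, b). Compute gcd(440, 140) with the extended Euclidean algorithm, tracking rows (r, s, t) with s·440 + t·140 = r:
  row A: (440, 1, 0)   [1·440 + 0·140 = 440]
  row B: (140, 0, 1)   [0·440 + 1·140 = 140]
  440 = 3·140 + 20   → row C = row A − 3·row B = (20, 1, −3)   [check: 1·440 − 3·140 = 20]
  140 = 7·20 + 0   → remainder 0, stop. gcd = 20 (last nonzero row C).
So gcd(140, 440) = 20, with Bézout identity 1·440 − 3·140 = 20. Containment (⊇): the Bézout identity exhibits 20 as an element of (140, 440), giving (20) ⊆ (140, 440). Containment (⊆): since 20 | 140 and 20 | 440 (140 = 20·7, 440 = 20·22), every Z-linear combination of 140 and 440 is divisible by 20, so (140, 440) ⊆ (20). Therefore (140, 440) = (20), d = 20.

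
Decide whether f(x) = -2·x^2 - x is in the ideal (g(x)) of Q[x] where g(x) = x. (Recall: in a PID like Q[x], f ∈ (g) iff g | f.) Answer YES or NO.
In Q[x] the ideal (g) consists of all multiples of g, so f ∈ (g) iff g | f, i.e. iff the remainder of f on division by g is 0. Divide f by g (g is monic, so eliminate the leading term of the running remainder at each step):
  leading term -2·x^2: subtract (-2·x)·g(x) = -2·x^2, leaving -x
  leading term -x: subtract (-1)·g(x) = -x, leaving 0
The remainder is 0, so f(x) = g(x) · h(x) with h(x) = -2·x - 1. Hence g | f, i.e. f ∈ (g).

Final answer: YES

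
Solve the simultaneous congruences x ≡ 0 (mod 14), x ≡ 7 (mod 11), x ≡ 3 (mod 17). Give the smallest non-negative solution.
x ≡ 700 (mod 2618); the representative in [0, 2618) is 700

The moduli 14, 11, 17 are pairwise coprime, so by the CRT there is a unique solution mod 14·11·17 = 2618.
Solve by successive substitution. Start with x ≡ 0 (mod 14).
  Combine with x ≡ 7 (mod 11): write x = 14·t and require 14·t ≡ 7 (mod 11). Since 14^(−1) ≡ 4 (mod 11) (14 ≡ 3 (mod 11)), t ≡ 4·7 ≡ 6 (mod 11). So x ≡ 14·6 = 84 (mod 154).
  Combine with x ≡ 3 (mod 17): write x = 84 + 154·t and require 84 + 154·t ≡ 3 (mod 17), i.e. 154·t ≡ 3 − 84 ≡ 4 (mod 17). Since 154^(−1) ≡ 1 (mod 17) (154 ≡ 1 (mod 17)), t ≡ 1·4 ≡ 4 (mod 17). So x ≡ 84 + 154·4 = 700 (mod 2618).
Unique solution in [0, 2618): x = 700.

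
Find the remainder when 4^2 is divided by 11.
Use repeated squaring. Binary(2) = 10. Walk through the bits of the exponent 2 left-to-right: at each bit after the leading one, square the running value, then multiply by 4 if the bit is 1 (always reducing mod 11):
  bit 1 = 1 (leading): start with 4.
  bit 2 = 0: square 4^2 = 16 ≡ 5 (mod 11).
Final value: 4^2 ≡ 5 (mod 11).

Final answer: 5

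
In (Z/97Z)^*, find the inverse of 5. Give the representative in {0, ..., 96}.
5^(−1) ≡ 39 (mod 97)

Apply the extended Euclidean algorithm to (97, 5), tracking rows (r, s, t) with s·97 + t·5 = r. Each division r_prev = q·r_cur + r_new produces the new row as (previous row) − q·(current row):
  row A: (97, 1, 0)   [1·97 + 0·5 = 97]
  row B: (5, 0, 1)   [0·97 + 1·5 = 5]
  97 = 19·5 + 2   → row C = row A − 19·row B = (2, 1, −19)   [check: 1·97 − 19·5 = 2]
  5 = 2·2 + 1   → row D = row B − 2·row C = (1, −2, 39)   [check: −2·97 + 39·5 = 1]
  2 = 2·1 + 0   → remainder 0, stop. gcd = 1 (last nonzero row D).
The gcd is 1, so 5 is invertible mod 97. The last nonzero row gives −2·97 + 39·5 = 1, so t = 39. So 5^(−1) ≡ 39 (mod 97). Verify: 5 · 39 = 195 ≡ 1 (mod 97). ✓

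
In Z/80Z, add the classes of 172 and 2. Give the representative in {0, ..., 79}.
14

Reduce the summands first: 172 ≡ 12 (mod 80), so 172 + 2 ≡ 12 + 2 (mod 80). 12 + 2 = 14; 14 = 0·80 + 14, so (172 + 2) mod 80 = 14.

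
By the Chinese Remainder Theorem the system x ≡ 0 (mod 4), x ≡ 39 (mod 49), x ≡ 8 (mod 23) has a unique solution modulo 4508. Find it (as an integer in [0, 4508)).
x ≡ 284 (mod 4508); the representative in [0, 4508) is 284

The moduli 4, 49, 23 are pairwise coprime, so by the CRT there is a unique solution mod 4·49·23 = 4508.
Solve by successive substitution. Start with x ≡ 0 (mod 4).
  Combine with x ≡ 39 (mod 49): write x = 4·t and require 4·t ≡ 39 (mod 49). Since 4^(−1) ≡ 37 (mod 49), t ≡ 37·39 ≡ 22 (mod 49). So x ≡ 4·22 = 88 (mod 196).
  Combine with x ≡ 8 (mod 23): write x = 88 + 196·t and require 88 + 196·t ≡ 8 (mod 23), i.e. 196·t ≡ 8 − 88 ≡ 12 (mod 23). Since 196^(−1) ≡ 2 (mod 23) (196 ≡ 12 (mod 23)), t ≡ 2·12 ≡ 1 (mod 23). So x ≡ 88 + 196·1 = 284 (mod 4508).
Unique solution in [0, 4508): x = 284.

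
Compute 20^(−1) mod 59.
Apply the extended Euclidean algorithm to (59, 20), tracking rows (r, s, t) with s·59 + t·20 = r. Each division r_prev = q·r_cur + r_new produces the new row as (previous row) − q·(current row):
  row A: (59, 1, 0)   [1·59 + 0·20 = 59]
  row B: (20, 0, 1)   [0·59 + 1·20 = 20]
  59 = 2·20 + 19   → row C = row A − 2·row B = (19, 1, −2)   [check: 1·59 − 2·20 = 19]
  20 = 1·19 + 1   → row D = row B − 1·row C = (1, −1, 3)   [check: −1·59 + 3·20 = 1]
  19 = 19·1 + 0   → remainder 0, stop. gcd = 1 (last nonzero row D).
The gcd is 1, so 20 is invertible mod 59. The last nonzero row gives −1·59 + 3·20 = 1, so t = 3. So 20^(−1) ≡ 3 (mod 59). Verify: 20 · 3 = 60 ≡ 1 (mod 59). ✓

Final answer: 20^(−1) ≡ 3 (mod 59)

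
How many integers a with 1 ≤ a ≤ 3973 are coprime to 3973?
3808

The number of a ∈ {1, ..., 3973} with gcd(a, 3973) = 1 is by definition Euler's totient φ(3973). φ is multiplicative, with φ(p^e) = p^e − p^(e−1). Factorise 3973 = 29 · 137. Then
  φ(3973) = (29 − 1) · (137 − 1) = 28 · 136 = 3808.
So there are 3808 such integers.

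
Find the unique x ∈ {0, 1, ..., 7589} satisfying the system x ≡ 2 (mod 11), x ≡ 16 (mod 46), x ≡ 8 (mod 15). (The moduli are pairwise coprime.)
The moduli 11, 46, 15 are pairwise coprime, so by the CRT there is a unique solution mod 11·46·15 = 7590.
Solve by successive substitution. Start with x ≡ 2 (mod 11).
  Combine with x ≡ 16 (mod 46): write x = 2 + 11·t and require 2 + 11·t ≡ 16 (mod 46), i.e. 11·t ≡ 16 − 2 ≡ 14 (mod 46). Since 11^(−1) ≡ 21 (mod 46), t ≡ 21·14 ≡ 18 (mod 46). So x ≡ 2 + 11·18 = 200 (mod 506).
  Combine with x ≡ 8 (mod 15): write x = 200 + 506·t and require 200 + 506·t ≡ 8 (mod 15), i.e. 506·t ≡ 8 − 200 ≡ 3 (mod 15). Since 506^(−1) ≡ 11 (mod 15) (506 ≡ 11 (mod 15)), t ≡ 11·3 ≡ 3 (mod 15). So x ≡ 200 + 506·3 = 1718 (mod 7590).
Unique solution in [0, 7590): x = 1718.

Final answer: x ≡ 1718 (mod 7590); the representative in [0, 7590) is 1718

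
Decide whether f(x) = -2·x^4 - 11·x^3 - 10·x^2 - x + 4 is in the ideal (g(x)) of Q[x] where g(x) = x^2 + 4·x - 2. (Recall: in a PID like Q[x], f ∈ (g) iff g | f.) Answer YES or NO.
In Q[x] the ideal (g) consists of all multiples of g, so f ∈ (g) iff g | f, i.e. iff the remainder of f on division by g is 0. Divide f by g (g is monic, so eliminate the leading term of the running remainder at each step):
  leading term -2·x^4: subtract (-2·x^2)·g(x) = -2·x^4 - 8·x^3 + 4·x^2, leaving -3·x^3 - 14·x^2 - x + 4
  leading term -3·x^3: subtract (-3·x)·g(x) = -3·x^3 - 12·x^2 + 6·x, leaving -2·x^2 - 7·x + 4
  leading term -2·x^2: subtract (-2)·g(x) = -2·x^2 - 8·x + 4, leaving x
The remainder r(x) = x ≠ 0 (and deg r < deg g), so g ∤ f, i.e. f ∉ (g).

Final answer: NO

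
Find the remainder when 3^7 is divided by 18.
9

Use repeated squaring. Binary(7) = 111. Walk through the bits of the exponent 7 left-to-right: at each bit after the leading one, square the running value, then multiply by 3 if the bit is 1 (always reducing mod 18):
  bit 1 = 1 (leading): start with 3.
  bit 2 = 1: square 3^2 = 9; bit is 1, so multiply 9·3 = 27 ≡ 9 (mod 18).
  bit 3 = 1: square 9^2 = 81 ≡ 9; bit is 1, so multiply 9·3 = 27 ≡ 9 (mod 18).
Final value: 3^7 ≡ 9 (mod 18).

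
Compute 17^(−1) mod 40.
17^(−1) ≡ 33 (mod 40)

Apply the extended Euclidean algorithm to (40, 17), tracking rows (r, s, t) with s·40 + t·17 = r. Each division r_prev = q·r_cur + r_new produces the new row as (previous row) − q·(current row):
  row A: (40, 1, 0)   [1·40 + 0·17 = 40]
  row B: (17, 0, 1)   [0·40 + 1·17 = 17]
  40 = 2·17 + 6   → row C = row A − 2·row B = (6, 1, −2)   [check: 1·40 − 2·17 = 6]
  17 = 2·6 + 5   → row D = row B − 2·row C = (5, −2, 5)   [check: −2·40 + 5·17 = 5]
  6 = 1·5 + 1   → row E = row C − 1·row D = (1, 3, −7)   [check: 3·40 − 7·17 = 1]
  5 = 5·1 + 0   → remainder 0, stop. gcd = 1 (last nonzero row E).
The gcd is 1, so 17 is invertible mod 40. The last nonzero row gives 3·40 − 7·17 = 1, so t = −7. So 17^(−1) ≡ −7 ≡ 33 (mod 40). Verify: 17 · 33 = 561 ≡ 1 (mod 40). ✓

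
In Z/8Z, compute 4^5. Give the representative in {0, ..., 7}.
Use repeated squaring. Binary(5) = 101. Walk through the bits of the exponent 5 left-to-right: at each bit after the leading one, square the running value, then multiply by 4 if the bit is 1 (always reducing mod 8):
  bit 1 = 1 (leading): start with 4.
  bit 2 = 0: square 4^2 = 16 ≡ 0 (mod 8).
  bit 3 = 1: square 0^2 = 0; bit is 1, so multiply 0·4 = 0 (mod 8).
Final value: 4^5 ≡ 0 (mod 8).

Final answer: 0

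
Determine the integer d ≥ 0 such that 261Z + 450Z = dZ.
(261, 450) = (9); d = 9

In the PID Z, (a, b) is generated by gcd(a, b). Compute gcd(450, 261) with the extended Euclidean algorithm, tracking rows (r, s, t) with s·450 + t·261 = r:
  row A: (450, 1, 0)   [1·450 + 0·261 = 450]
  row B: (261, 0, 1)   [0·450 + 1·261 = 261]
  450 = 1·261 + 189   → row C = row A − 1·row B = (189, 1, −1)   [check: 1·450 − 1·261 = 189]
  261 = 1·189 + 72   → row D = row B − 1·row C = (72, −1, 2)   [check: −1·450 + 2·261 = 72]
  189 = 2·72 + 45   → row E = row C − 2·row D = (45, 3, −5)   [check: 3·450 − 5·261 = 45]
  72 = 1·45 + 27   → row F = row D − 1·row E = (27, −4, 7)   [check: −4·450 + 7·261 = 27]
  45 = 1·27 + 18   → row G = row E − 1·row F = (18, 7, −12)   [check: 7·450 − 12·261 = 18]
  27 = 1·18 + 9   → row H = row F − 1·row G = (9, −11, 19)   [check: −11·450 + 19·261 = 9]
  18 = 2·9 + 0   → remainder 0, stop. gcd = 9 (last nonzero row H).
So gcd(261, 450) = 9, with Bézout identity −11·450 + 19·261 = 9. Containment (⊇): the Bézout identity exhibits 9 as an element of (261, 450), giving (9) ⊆ (261, 450). Containment (⊆): since 9 | 261 and 9 | 450 (261 = 9·29, 450 = 9·50), every Z-linear combination of 261 and 450 is divisible by 9, so (261, 450) ⊆ (9). Therefore (261, 450) = (9), d = 9.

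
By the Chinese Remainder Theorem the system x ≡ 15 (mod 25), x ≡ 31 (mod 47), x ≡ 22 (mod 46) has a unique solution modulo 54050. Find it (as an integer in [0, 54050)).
The moduli 25, 47, 46 are pairwise coprime, so by the CRT there is a unique solution mod 25·47·46 = 54050.
Solve by successive substitution. Start with x ≡ 15 (mod 25).
  Combine with x ≡ 31 (mod 47): write x = 15 + 25·t and require 15 + 25·t ≡ 31 (mod 47), i.e. 25·t ≡ 31 − 15 ≡ 16 (mod 47). Since 25^(−1) ≡ 32 (mod 47), t ≡ 32·16 ≡ 42 (mod 47). So x ≡ 15 + 25·42 = 1065 (mod 1175).
  Combine with x ≡ 22 (mod 46): write x = 1065 + 1175·t and require 1065 + 1175·t ≡ 22 (mod 46), i.e. 1175·t ≡ 22 − 1065 ≡ 15 (mod 46). Since 1175^(−1) ≡ 35 (mod 46) (1175 ≡ 25 (mod 46)), t ≡ 35·15 ≡ 19 (mod 46). So x ≡ 1065 + 1175·19 = 23390 (mod 54050).
Unique solution in [0, 54050): x = 23390.

Final answer: x ≡ 23390 (mod 54050); the representative in [0, 54050) is 23390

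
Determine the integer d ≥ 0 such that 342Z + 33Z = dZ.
In the PID Z, (a, b) is generated by gcd(a, b). Compute gcd(342, 33) with the extended Euclidean algorithm, tracking rows (r, s, t) with s·342 + t·33 = r:
  row A: (342, 1, 0)   [1·342 + 0·33 = 342]
  row B: (33, 0, 1)   [0·342 + 1·33 = 33]
  342 = 10·33 + 12   → row C = row A − 10·row B = (12, 1, −10)   [check: 1·342 − 10·33 = 12]
  33 = 2·12 + 9   → row D = row B − 2·row C = (9, −2, 21)   [check: −2·342 + 21·33 = 9]
  12 = 1·9 + 3   → row E = row C − 1·row D = (3, 3, −31)   [check: 3·342 − 31·33 = 3]
  9 = 3·3 + 0   → remainder 0, stop. gcd = 3 (last nonzero row E).
So gcd(342, 33) = 3, with Bézout identity 3·342 − 31·33 = 3. Containment (⊇): the Bézout identity exhibits 3 as an element of (342, 33), giving (3) ⊆ (342, 33). Containment (⊆): since 3 | 342 and 3 | 33 (342 = 3·114, 33 = 3·11), every Z-linear combination of 342 and 33 is divisible by 3, so (342, 33) ⊆ (3). Therefore (342, 33) = (3), d = 3.

Final answer: (342, 33) = (3); d = 3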